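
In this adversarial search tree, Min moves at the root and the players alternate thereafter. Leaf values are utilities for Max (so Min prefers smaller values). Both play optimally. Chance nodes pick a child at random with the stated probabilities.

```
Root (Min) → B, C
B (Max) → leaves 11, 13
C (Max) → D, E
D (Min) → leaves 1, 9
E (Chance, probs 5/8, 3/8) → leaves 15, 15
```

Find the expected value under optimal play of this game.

13

B (Max): max(11, 13) = 13
D (Min): min(1, 9) = 1
E (Chance): 5/8·15 + 3/8·15 = 15
C (Max): max(1, 15) = 15
Root (Min): min(13, 15) = 13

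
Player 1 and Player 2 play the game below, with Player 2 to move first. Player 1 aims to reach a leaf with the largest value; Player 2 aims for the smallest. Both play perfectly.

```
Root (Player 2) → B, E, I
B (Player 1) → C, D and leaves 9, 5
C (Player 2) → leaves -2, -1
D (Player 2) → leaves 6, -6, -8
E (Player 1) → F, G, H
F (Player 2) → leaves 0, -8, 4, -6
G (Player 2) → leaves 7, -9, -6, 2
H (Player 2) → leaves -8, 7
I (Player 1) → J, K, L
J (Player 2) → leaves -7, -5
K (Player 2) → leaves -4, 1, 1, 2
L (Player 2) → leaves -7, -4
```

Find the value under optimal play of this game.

C (Player 2): min(-2, -1) = -2
D (Player 2): min(6, -6, -8) = -8
B (Player 1): max(-2, -8, 9, 5) = 9
F (Player 2): min(0, -8, 4, -6) = -8
G (Player 2): min(7, -9, -6, 2) = -9
H (Player 2): min(-8, 7) = -8
E (Player 1): max(-8, -9, -8) = -8
J (Player 2): min(-7, -5) = -7
K (Player 2): min(-4, 1, 1, 2) = -4
L (Player 2): min(-7, -4) = -7
I (Player 1): max(-7, -4, -7) = -4
Root (Player 2): min(9, -8, -4) = -8

-8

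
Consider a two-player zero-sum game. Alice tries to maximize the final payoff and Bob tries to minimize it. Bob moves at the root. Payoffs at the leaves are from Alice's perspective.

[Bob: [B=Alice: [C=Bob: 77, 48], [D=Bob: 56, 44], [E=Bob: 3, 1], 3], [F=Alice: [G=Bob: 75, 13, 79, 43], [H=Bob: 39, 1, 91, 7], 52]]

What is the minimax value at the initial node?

C (Bob): min(77, 48) = 48
D (Bob): min(56, 44) = 44
E (Bob): min(3, 1) = 1
B (Alice): max(48, 44, 1, 3) = 48
G (Bob): min(75, 13, 79, 43) = 13
H (Bob): min(39, 1, 91, 7) = 1
F (Alice): max(13, 1, 52) = 52
Root (Bob): min(48, 52) = 48

48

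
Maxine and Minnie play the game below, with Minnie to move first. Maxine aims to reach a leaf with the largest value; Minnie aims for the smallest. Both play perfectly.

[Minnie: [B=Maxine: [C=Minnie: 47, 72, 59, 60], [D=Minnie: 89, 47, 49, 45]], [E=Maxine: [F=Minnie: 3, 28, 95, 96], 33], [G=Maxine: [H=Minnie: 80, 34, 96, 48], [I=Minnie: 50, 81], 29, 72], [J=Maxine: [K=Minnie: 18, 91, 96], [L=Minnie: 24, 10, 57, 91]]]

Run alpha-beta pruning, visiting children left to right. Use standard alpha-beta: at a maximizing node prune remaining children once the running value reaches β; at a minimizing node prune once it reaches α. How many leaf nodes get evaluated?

C [α=-∞,β=+∞]: v=47
D [α=47,β=+∞]: v=47 after child 2 ≤ α → α-cutoff, skip 2
B [α=-∞,β=+∞]: v=47
F [α=-∞,β=47]: v=3
E [α=-∞,β=47]: v=33
H [α=-∞,β=33]: v=34
G [α=-∞,β=33]: v=34 after child 1 ≥ β → β-cutoff, skip 3
K [α=-∞,β=33]: v=18
L [α=18,β=33]: v=10 after child 2 ≤ α → α-cutoff, skip 2
J [α=-∞,β=33]: v=18
Root [α=-∞,β=+∞]: v=18
Leaves evaluated: 20 of 28.

20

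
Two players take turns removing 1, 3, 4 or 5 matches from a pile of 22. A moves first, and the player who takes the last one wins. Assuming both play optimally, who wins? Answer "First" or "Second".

First

Mark each pile size as W (mover wins) or L (mover loses):
i:   0  1  2  3  4  5  6  7  8  9 10 11 12 13 14 15 16 17 18 19 20 21 22
     L  W  L  W  W  W  W  W  L  W  L  W  W  W  W  W  L  W  L  W  W  W  W
Position 22 is W, so the first player wins.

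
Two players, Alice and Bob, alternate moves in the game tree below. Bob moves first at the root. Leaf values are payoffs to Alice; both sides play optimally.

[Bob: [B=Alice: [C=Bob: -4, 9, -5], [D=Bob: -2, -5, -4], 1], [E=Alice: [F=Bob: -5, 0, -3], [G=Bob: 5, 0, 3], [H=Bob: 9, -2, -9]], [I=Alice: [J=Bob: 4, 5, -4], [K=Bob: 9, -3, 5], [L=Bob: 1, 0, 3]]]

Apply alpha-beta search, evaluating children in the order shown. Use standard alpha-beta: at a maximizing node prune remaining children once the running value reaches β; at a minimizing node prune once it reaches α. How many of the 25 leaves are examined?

23

C [α=-∞,β=+∞]: v=-5
D [α=-5,β=+∞]: v=-5 after child 2 ≤ α → α-cutoff, skip 1
B [α=-∞,β=+∞]: v=1
F [α=-∞,β=1]: v=-5
G [α=-5,β=1]: v=0
H [α=0,β=1]: v=-2 after child 2 ≤ α → α-cutoff, skip 1
E [α=-∞,β=1]: v=0
J [α=-∞,β=0]: v=-4
K [α=-4,β=0]: v=-3
L [α=-3,β=0]: v=0
I [α=-∞,β=0]: v=0
Root [α=-∞,β=+∞]: v=0
Leaves evaluated: 23 of 25.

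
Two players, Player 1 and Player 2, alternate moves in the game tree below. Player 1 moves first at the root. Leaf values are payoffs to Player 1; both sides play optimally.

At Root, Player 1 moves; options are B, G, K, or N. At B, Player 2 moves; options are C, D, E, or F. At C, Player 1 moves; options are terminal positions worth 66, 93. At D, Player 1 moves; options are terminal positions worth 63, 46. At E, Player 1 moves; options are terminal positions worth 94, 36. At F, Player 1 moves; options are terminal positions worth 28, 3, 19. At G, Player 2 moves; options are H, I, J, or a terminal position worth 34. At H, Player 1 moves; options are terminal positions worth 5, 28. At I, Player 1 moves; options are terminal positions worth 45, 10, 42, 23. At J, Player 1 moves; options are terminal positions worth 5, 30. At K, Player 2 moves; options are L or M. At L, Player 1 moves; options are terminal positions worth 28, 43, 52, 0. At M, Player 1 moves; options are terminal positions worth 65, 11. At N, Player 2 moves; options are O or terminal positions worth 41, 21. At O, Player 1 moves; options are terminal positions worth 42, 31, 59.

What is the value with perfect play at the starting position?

52

C (Player 1): max(66, 93) = 93
D (Player 1): max(63, 46) = 63
E (Player 1): max(94, 36) = 94
F (Player 1): max(28, 3, 19) = 28
B (Player 2): min(93, 63, 94, 28) = 28
H (Player 1): max(5, 28) = 28
I (Player 1): max(45, 10, 42, 23) = 45
J (Player 1): max(5, 30) = 30
G (Player 2): min(28, 45, 30, 34) = 28
L (Player 1): max(28, 43, 52, 0) = 52
M (Player 1): max(65, 11) = 65
K (Player 2): min(52, 65) = 52
O (Player 1): max(42, 31, 59) = 59
N (Player 2): min(59, 41, 21) = 21
Root (Player 1): max(28, 28, 52, 21) = 52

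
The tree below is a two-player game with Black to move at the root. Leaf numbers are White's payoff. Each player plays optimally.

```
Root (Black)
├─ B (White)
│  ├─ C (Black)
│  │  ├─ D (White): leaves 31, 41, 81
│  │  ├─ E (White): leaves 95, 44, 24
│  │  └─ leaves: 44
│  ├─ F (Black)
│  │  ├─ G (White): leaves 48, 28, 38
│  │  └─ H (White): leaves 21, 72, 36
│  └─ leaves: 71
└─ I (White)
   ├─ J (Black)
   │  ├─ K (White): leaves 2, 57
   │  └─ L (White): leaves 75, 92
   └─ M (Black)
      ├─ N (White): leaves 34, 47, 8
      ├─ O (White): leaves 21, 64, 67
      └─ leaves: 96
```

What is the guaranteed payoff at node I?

K: max(2, 57) = 57
L: max(75, 92) = 92
J: min(57, 92) = 57
N: max(34, 47, 8) = 47
O: max(21, 64, 67) = 67
M: min(47, 67, 96) = 47
I: max(57, 47) = 57

57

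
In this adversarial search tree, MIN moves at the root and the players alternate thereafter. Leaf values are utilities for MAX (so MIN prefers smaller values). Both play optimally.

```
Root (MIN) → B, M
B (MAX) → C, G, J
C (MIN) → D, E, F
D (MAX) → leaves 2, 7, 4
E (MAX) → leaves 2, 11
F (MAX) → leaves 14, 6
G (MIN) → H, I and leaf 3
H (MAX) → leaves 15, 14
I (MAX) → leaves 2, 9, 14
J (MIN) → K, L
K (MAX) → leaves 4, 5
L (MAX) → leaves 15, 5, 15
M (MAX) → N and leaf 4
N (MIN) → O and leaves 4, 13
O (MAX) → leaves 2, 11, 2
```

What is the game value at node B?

7

D: max(2, 7, 4) = 7
E: max(2, 11) = 11
F: max(14, 6) = 14
C: min(7, 11, 14) = 7
H: max(15, 14) = 15
I: max(2, 9, 14) = 14
G: min(15, 14, 3) = 3
K: max(4, 5) = 5
L: max(15, 5, 15) = 15
J: min(5, 15) = 5
B: max(7, 3, 5) = 7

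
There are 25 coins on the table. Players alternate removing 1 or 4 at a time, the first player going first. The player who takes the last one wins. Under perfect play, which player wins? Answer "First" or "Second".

Second

i:   0  1  2  3  4  5  6  7  8  9 10 11 12 13 14 15 16 17 18 19 20 21 22 23 24 25
     L  W  L  W  W  L  W  L  W  W  L  W  L  W  W  L  W  L  W  W  L  W  L  W  W  L
Position 25 is L, so the second player wins.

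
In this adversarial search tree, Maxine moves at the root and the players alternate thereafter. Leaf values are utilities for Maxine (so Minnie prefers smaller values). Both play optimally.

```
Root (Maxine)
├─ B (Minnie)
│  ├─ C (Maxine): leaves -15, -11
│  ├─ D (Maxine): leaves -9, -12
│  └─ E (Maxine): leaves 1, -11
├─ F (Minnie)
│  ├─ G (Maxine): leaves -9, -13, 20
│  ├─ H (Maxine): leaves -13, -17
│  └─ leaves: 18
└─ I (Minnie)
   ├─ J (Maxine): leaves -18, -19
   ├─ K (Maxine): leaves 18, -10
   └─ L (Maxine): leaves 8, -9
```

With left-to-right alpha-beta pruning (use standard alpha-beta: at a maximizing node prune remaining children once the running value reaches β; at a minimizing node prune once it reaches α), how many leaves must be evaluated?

11

C [α=-∞,β=+∞]: v=-11
D [α=-∞,β=-11]: v=-9 after child 1 ≥ β → β-cutoff, skip 1
E [α=-∞,β=-11]: v=1 after child 1 ≥ β → β-cutoff, skip 1
B [α=-∞,β=+∞]: v=-11
G [α=-11,β=+∞]: v=20
H [α=-11,β=20]: v=-13
F [α=-11,β=+∞]: v=-13 after child 2 ≤ α → α-cutoff, skip 1
J [α=-11,β=+∞]: v=-18
I [α=-11,β=+∞]: v=-18 after child 1 ≤ α → α-cutoff, skip 2
Root [α=-∞,β=+∞]: v=-11
Leaves evaluated: 11 of 18.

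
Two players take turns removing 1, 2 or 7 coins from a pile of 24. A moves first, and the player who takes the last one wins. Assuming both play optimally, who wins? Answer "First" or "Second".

Mark each pile size as W (mover wins) or L (mover loses):
i:   0  1  2  3  4  5  6  7  8  9 10 11 12 13 14 15 16 17 18 19 20 21 22 23 24
     L  W  W  L  W  W  L  W  W  L  W  W  L  W  W  L  W  W  L  W  W  L  W  W  L
Position 24 is L, so the second player wins.

Second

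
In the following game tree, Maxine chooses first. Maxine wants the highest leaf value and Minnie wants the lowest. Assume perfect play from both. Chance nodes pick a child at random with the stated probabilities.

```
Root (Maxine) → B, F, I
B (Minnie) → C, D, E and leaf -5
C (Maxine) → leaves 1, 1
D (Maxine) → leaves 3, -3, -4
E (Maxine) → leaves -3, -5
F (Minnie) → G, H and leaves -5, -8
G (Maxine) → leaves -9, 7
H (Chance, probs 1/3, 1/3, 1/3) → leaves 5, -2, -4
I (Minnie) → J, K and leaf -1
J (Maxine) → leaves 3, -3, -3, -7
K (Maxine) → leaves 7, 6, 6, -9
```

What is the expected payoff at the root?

-1

C (Maxine): max(1, 1) = 1
D (Maxine): max(3, -3, -4) = 3
E (Maxine): max(-3, -5) = -3
B (Minnie): min(1, 3, -3, -5) = -5
G (Maxine): max(-9, 7) = 7
H (Chance): 1/3·5 + 1/3·-2 + 1/3·-4 = -0.33
F (Minnie): min(7, -0.33, -5, -8) = -8
J (Maxine): max(3, -3, -3, -7) = 3
K (Maxine): max(7, 6, 6, -9) = 7
I (Minnie): min(3, 7, -1) = -1
Root (Maxine): max(-5, -8, -1) = -1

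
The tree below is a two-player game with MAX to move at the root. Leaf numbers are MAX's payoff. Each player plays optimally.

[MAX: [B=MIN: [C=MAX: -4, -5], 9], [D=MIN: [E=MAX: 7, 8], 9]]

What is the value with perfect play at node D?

E: max(7, 8) = 8
D: min(8, 9) = 8

8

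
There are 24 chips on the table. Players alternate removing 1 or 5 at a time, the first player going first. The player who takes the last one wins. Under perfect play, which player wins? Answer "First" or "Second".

Positions where the player to move wins (W) vs loses (L):
i:   0  1  2  3  4  5  6  7  8  9 10 11 12 13 14 15 16 17 18 19 20 21 22 23 24
     L  W  L  W  L  W  L  W  L  W  L  W  L  W  L  W  L  W  L  W  L  W  L  W  L
Position 24 is L, so the second player wins.

Second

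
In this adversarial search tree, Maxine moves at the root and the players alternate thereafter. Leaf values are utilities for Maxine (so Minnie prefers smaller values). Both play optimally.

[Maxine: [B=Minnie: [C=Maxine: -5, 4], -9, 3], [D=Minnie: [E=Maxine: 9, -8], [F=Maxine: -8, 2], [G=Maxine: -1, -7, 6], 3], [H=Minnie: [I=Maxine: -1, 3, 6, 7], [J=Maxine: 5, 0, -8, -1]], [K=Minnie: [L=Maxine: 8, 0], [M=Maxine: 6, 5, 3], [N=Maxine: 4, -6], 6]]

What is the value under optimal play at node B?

-9

C: max(-5, 4) = 4
B: min(4, -9, 3) = -9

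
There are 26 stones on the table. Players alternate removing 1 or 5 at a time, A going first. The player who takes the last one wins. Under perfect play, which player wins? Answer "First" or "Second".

i:   0  1  2  3  4  5  6  7  8  9 10 11 12 13 14 15 16 17 18 19 20 21 22 23 24 25 26
     L  W  L  W  L  W  L  W  L  W  L  W  L  W  L  W  L  W  L  W  L  W  L  W  L  W  L
Position 26 is L, so the second player wins.

Second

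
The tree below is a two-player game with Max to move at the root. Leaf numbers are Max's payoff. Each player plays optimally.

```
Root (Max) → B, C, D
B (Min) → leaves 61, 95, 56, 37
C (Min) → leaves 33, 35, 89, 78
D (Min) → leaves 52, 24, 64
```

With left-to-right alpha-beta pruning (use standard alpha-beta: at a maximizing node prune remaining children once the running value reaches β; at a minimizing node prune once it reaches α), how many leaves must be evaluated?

7

B [α=-∞,β=+∞]: v=37
C [α=37,β=+∞]: v=33 after child 1 ≤ α → α-cutoff, skip 3
D [α=37,β=+∞]: v=24 after child 2 ≤ α → α-cutoff, skip 1
Root [α=-∞,β=+∞]: v=37
Leaves evaluated: 7 of 11.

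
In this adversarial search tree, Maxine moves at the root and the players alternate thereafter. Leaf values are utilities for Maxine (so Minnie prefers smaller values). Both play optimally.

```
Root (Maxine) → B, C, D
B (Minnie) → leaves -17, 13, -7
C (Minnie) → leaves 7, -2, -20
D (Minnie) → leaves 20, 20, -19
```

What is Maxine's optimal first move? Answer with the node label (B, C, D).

B

B (Minnie): min(-17, 13, -7) = -17
C (Minnie): min(7, -2, -20) = -20
D (Minnie): min(20, 20, -19) = -19
Root (Maxine): max(-17, -20, -19) = -17
Maxine picks the child with the highest value: B (value -17).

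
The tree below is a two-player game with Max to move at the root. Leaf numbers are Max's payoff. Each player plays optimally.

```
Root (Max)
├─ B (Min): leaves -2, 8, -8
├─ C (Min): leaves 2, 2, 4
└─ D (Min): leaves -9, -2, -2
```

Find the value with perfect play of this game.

2

B (Min): min(-2, 8, -8) = -8
C (Min): min(2, 2, 4) = 2
D (Min): min(-9, -2, -2) = -9
Root (Max): max(-8, 2, -9) = 2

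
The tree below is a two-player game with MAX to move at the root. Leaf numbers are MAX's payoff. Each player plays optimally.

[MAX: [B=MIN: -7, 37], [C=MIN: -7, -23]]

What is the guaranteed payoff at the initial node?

B (MIN): min(-7, 37) = -7
C (MIN): min(-7, -23) = -23
Root (MAX): max(-7, -23) = -7

-7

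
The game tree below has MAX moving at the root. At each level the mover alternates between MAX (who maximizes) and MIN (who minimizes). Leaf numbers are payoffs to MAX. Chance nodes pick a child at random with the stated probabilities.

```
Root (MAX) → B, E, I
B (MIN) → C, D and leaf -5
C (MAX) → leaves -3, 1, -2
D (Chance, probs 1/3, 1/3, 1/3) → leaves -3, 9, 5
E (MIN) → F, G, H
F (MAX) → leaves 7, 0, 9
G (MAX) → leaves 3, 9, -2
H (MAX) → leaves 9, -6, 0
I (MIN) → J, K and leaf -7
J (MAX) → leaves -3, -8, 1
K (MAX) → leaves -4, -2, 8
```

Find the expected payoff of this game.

C (MAX): max(-3, 1, -2) = 1
D (Chance): 1/3·-3 + 1/3·9 + 1/3·5 = 3.67
B (MIN): min(1, 3.67, -5) = -5
F (MAX): max(7, 0, 9) = 9
G (MAX): max(3, 9, -2) = 9
H (MAX): max(9, -6, 0) = 9
E (MIN): min(9, 9, 9) = 9
J (MAX): max(-3, -8, 1) = 1
K (MAX): max(-4, -2, 8) = 8
I (MIN): min(1, 8, -7) = -7
Root (MAX): max(-5, 9, -7) = 9

9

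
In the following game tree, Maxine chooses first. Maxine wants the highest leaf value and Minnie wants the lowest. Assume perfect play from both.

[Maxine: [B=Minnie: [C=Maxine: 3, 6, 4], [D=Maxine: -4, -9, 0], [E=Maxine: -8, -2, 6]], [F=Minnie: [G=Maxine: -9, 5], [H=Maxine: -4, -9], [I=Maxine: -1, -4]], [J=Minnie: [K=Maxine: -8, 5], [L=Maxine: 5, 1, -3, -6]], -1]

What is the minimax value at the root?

C (Maxine): max(3, 6, 4) = 6
D (Maxine): max(-4, -9, 0) = 0
E (Maxine): max(-8, -2, 6) = 6
B (Minnie): min(6, 0, 6) = 0
G (Maxine): max(-9, 5) = 5
H (Maxine): max(-4, -9) = -4
I (Maxine): max(-1, -4) = -1
F (Minnie): min(5, -4, -1) = -4
K (Maxine): max(-8, 5) = 5
L (Maxine): max(5, 1, -3, -6) = 5
J (Minnie): min(5, 5) = 5
Root (Maxine): max(0, -4, 5, -1) = 5

5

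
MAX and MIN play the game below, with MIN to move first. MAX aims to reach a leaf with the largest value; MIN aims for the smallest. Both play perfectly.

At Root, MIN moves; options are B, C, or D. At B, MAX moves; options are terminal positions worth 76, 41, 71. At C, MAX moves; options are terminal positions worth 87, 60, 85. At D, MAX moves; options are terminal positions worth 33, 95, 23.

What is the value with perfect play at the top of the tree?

76

B (MAX): max(76, 41, 71) = 76
C (MAX): max(87, 60, 85) = 87
D (MAX): max(33, 95, 23) = 95
Root (MIN): min(76, 87, 95) = 76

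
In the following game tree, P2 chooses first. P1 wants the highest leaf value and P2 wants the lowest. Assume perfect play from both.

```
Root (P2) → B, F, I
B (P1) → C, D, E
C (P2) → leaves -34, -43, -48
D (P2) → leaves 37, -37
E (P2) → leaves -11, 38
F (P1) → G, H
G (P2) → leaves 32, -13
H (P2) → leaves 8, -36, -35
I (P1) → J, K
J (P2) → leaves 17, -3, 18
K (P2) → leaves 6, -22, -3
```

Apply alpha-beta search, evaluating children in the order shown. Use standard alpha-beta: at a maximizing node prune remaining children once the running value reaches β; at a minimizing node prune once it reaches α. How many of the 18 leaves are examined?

14

C [α=-∞,β=+∞]: v=-48
D [α=-48,β=+∞]: v=-37
E [α=-37,β=+∞]: v=-11
B [α=-∞,β=+∞]: v=-11
G [α=-∞,β=-11]: v=-13
H [α=-13,β=-11]: v=-36 after child 2 ≤ α → α-cutoff, skip 1
F [α=-∞,β=-11]: v=-13
J [α=-∞,β=-13]: v=-3
I [α=-∞,β=-13]: v=-3 after child 1 ≥ β → β-cutoff, skip 1
Root [α=-∞,β=+∞]: v=-13
Leaves evaluated: 14 of 18.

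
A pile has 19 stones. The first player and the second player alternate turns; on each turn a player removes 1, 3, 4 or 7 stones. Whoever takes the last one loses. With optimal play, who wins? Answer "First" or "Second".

i:   0  1  2  3  4  5  6  7  8  9 10 11 12 13 14 15 16 17 18 19
     W  L  W  L  W  W  W  W  W  L  W  L  W  W  W  W  W  L  W  L
Position 19 is L, so the second player wins.

Second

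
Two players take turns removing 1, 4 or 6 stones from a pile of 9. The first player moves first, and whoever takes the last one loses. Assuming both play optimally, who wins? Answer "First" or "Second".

First

Mark each pile size as W (mover wins) or L (mover loses):
i:   0  1  2  3  4  5  6  7  8  9
     W  L  W  L  W  W  L  W  L  W
Position 9 is W, so the first player wins.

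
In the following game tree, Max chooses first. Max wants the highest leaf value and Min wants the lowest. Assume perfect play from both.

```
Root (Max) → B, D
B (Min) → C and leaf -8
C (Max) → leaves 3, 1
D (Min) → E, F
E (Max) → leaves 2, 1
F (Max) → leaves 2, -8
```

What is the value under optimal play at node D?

E: max(2, 1) = 2
F: max(2, -8) = 2
D: min(2, 2) = 2

2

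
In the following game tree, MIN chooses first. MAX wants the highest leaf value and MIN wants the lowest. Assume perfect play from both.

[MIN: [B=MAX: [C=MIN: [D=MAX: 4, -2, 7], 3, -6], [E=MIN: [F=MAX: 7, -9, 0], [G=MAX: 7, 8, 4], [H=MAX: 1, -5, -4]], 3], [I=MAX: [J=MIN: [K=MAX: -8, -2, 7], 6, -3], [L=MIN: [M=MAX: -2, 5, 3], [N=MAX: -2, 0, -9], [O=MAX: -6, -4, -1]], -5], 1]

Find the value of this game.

D (MAX): max(4, -2, 7) = 7
C (MIN): min(7, 3, -6) = -6
F (MAX): max(7, -9, 0) = 7
G (MAX): max(7, 8, 4) = 8
H (MAX): max(1, -5, -4) = 1
E (MIN): min(7, 8, 1) = 1
B (MAX): max(-6, 1, 3) = 3
K (MAX): max(-8, -2, 7) = 7
J (MIN): min(7, 6, -3) = -3
M (MAX): max(-2, 5, 3) = 5
N (MAX): max(-2, 0, -9) = 0
O (MAX): max(-6, -4, -1) = -1
L (MIN): min(5, 0, -1) = -1
I (MAX): max(-3, -1, -5) = -1
Root (MIN): min(3, -1, 1) = -1

-1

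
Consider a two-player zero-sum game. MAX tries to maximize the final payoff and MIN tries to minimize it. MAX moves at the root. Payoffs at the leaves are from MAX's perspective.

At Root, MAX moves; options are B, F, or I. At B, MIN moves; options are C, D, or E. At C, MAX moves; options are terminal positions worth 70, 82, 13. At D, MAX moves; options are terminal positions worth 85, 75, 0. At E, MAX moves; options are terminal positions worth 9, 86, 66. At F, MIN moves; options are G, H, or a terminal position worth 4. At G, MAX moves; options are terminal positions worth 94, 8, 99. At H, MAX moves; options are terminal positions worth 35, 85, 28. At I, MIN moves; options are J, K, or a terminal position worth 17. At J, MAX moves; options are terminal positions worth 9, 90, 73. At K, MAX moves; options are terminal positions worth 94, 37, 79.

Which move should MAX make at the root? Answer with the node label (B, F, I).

C (MAX): max(70, 82, 13) = 82
D (MAX): max(85, 75, 0) = 85
E (MAX): max(9, 86, 66) = 86
B (MIN): min(82, 85, 86) = 82
G (MAX): max(94, 8, 99) = 99
H (MAX): max(35, 85, 28) = 85
F (MIN): min(99, 85, 4) = 4
J (MAX): max(9, 90, 73) = 90
K (MAX): max(94, 37, 79) = 94
I (MIN): min(90, 94, 17) = 17
Root (MAX): max(82, 4, 17) = 82
MAX picks the child with the highest value: B (value 82).

B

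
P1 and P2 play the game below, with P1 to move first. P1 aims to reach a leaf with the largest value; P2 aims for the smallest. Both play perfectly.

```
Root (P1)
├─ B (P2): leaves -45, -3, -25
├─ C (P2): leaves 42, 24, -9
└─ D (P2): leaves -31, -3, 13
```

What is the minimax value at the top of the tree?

B (P2): min(-45, -3, -25) = -45
C (P2): min(42, 24, -9) = -9
D (P2): min(-31, -3, 13) = -31
Root (P1): max(-45, -9, -31) = -9

-9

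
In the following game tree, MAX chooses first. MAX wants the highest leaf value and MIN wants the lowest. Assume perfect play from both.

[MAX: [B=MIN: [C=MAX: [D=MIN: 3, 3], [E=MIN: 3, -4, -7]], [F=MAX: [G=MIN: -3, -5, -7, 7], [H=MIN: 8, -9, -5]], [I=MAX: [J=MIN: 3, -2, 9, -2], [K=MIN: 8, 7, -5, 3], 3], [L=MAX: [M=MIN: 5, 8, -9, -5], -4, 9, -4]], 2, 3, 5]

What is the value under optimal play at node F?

-7

G: min(-3, -5, -7, 7) = -7
H: min(8, -9, -5) = -9
F: max(-7, -9) = -7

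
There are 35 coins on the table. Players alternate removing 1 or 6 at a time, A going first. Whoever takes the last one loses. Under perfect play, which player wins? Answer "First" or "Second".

First

i:   0  1  2  3  4  5  6  7  8  9 10 11 12 13 14 15 16 17 18 19 20 21 22 23 24 25 26 27 28 29 30 31 32 33 34 35
     W  L  W  L  W  L  W  W  L  W  L  W  L  W  W  L  W  L  W  L  W  W  L  W  L  W  L  W  W  L  W  L  W  L  W  W
Position 35 is W, so the first player wins.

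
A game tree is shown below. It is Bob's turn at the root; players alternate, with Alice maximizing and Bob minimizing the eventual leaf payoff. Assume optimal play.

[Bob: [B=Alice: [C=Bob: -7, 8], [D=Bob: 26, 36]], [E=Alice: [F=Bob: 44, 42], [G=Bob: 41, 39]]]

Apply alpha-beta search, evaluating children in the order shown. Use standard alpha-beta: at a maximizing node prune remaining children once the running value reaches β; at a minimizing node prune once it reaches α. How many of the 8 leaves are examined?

6

C [α=-∞,β=+∞]: v=-7
D [α=-7,β=+∞]: v=26
B [α=-∞,β=+∞]: v=26
F [α=-∞,β=26]: v=42
E [α=-∞,β=26]: v=42 after child 1 ≥ β → β-cutoff, skip 1
Root [α=-∞,β=+∞]: v=26
Leaves evaluated: 6 of 8.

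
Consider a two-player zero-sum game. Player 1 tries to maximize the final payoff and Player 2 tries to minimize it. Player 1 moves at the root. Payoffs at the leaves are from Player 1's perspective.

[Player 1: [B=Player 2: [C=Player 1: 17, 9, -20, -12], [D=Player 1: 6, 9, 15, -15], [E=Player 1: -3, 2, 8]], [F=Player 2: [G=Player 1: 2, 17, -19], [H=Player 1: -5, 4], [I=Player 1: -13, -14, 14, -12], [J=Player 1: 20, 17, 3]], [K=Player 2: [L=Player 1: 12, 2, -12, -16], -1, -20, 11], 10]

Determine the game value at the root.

C (Player 1): max(17, 9, -20, -12) = 17
D (Player 1): max(6, 9, 15, -15) = 15
E (Player 1): max(-3, 2, 8) = 8
B (Player 2): min(17, 15, 8) = 8
G (Player 1): max(2, 17, -19) = 17
H (Player 1): max(-5, 4) = 4
I (Player 1): max(-13, -14, 14, -12) = 14
J (Player 1): max(20, 17, 3) = 20
F (Player 2): min(17, 4, 14, 20) = 4
L (Player 1): max(12, 2, -12, -16) = 12
K (Player 2): min(12, -1, -20, 11) = -20
Root (Player 1): max(8, 4, -20, 10) = 10

10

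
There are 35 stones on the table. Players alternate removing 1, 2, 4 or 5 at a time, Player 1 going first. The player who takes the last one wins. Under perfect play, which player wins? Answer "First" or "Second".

First

Mark each pile size as W (mover wins) or L (mover loses):
i:   0  1  2  3  4  5  6  7  8  9 10 11 12 13 14 15 16 17 18 19 20 21 22 23 24 25 26 27 28 29 30 31 32 33 34 35
     L  W  W  L  W  W  L  W  W  L  W  W  L  W  W  L  W  W  L  W  W  L  W  W  L  W  W  L  W  W  L  W  W  L  W  W
Position 35 is W, so the first player wins.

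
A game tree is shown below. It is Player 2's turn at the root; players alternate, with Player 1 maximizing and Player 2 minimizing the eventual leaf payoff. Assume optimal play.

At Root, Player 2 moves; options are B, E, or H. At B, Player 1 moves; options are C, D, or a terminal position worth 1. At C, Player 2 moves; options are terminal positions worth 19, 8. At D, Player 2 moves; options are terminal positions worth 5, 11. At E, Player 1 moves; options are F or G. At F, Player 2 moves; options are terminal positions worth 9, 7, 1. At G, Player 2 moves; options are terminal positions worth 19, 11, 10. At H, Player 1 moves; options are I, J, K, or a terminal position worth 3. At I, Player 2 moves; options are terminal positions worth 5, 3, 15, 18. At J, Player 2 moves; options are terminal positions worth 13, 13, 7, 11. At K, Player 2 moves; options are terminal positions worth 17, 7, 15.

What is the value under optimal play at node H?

I: min(5, 3, 15, 18) = 3
J: min(13, 13, 7, 11) = 7
K: min(17, 7, 15) = 7
H: max(3, 7, 7, 3) = 7

7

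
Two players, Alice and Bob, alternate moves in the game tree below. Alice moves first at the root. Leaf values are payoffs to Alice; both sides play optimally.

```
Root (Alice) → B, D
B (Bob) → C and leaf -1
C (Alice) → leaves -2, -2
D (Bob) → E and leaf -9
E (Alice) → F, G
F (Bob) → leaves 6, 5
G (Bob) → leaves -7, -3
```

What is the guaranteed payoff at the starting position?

-2

C (Alice): max(-2, -2) = -2
B (Bob): min(-2, -1) = -2
F (Bob): min(6, 5) = 5
G (Bob): min(-7, -3) = -7
E (Alice): max(5, -7) = 5
D (Bob): min(5, -9) = -9
Root (Alice): max(-2, -9) = -2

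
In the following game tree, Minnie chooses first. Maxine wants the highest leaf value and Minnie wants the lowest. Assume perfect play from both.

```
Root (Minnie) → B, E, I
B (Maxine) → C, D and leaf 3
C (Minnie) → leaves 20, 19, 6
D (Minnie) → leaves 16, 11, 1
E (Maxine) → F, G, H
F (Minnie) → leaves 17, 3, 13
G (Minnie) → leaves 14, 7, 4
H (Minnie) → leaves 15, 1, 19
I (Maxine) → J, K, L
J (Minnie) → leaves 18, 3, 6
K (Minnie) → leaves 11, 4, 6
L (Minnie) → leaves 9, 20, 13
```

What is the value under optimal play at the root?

C (Minnie): min(20, 19, 6) = 6
D (Minnie): min(16, 11, 1) = 1
B (Maxine): max(6, 1, 3) = 6
F (Minnie): min(17, 3, 13) = 3
G (Minnie): min(14, 7, 4) = 4
H (Minnie): min(15, 1, 19) = 1
E (Maxine): max(3, 4, 1) = 4
J (Minnie): min(18, 3, 6) = 3
K (Minnie): min(11, 4, 6) = 4
L (Minnie): min(9, 20, 13) = 9
I (Maxine): max(3, 4, 9) = 9
Root (Minnie): min(6, 4, 9) = 4

4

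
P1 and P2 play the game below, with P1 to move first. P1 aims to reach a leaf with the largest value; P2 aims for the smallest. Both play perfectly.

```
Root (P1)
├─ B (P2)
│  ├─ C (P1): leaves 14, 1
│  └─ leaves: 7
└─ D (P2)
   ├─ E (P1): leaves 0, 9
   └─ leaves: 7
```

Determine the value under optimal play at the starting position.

C (P1): max(14, 1) = 14
B (P2): min(14, 7) = 7
E (P1): max(0, 9) = 9
D (P2): min(9, 7) = 7
Root (P1): max(7, 7) = 7

7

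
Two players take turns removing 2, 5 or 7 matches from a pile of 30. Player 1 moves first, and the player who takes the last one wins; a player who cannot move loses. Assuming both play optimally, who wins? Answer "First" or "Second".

First

Compute winning (W) and losing (L) positions by backward induction:
i:   0  1  2  3  4  5  6  7  8  9 10 11 12 13 14 15 16 17 18 19 20 21 22 23 24 25 26 27 28 29 30
     L  L  W  W  L  W  W  W  W  W  L  W  W  L  L  W  W  W  W  W  W  W  L  L  W  W  L  W  W  W  W
Position 30 is W, so the first player wins.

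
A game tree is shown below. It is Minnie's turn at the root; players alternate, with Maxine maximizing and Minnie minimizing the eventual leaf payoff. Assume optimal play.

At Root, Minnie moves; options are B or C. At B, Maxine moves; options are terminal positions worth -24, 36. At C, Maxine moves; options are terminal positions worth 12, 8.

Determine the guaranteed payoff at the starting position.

12

B (Maxine): max(-24, 36) = 36
C (Maxine): max(12, 8) = 12
Root (Minnie): min(36, 12) = 12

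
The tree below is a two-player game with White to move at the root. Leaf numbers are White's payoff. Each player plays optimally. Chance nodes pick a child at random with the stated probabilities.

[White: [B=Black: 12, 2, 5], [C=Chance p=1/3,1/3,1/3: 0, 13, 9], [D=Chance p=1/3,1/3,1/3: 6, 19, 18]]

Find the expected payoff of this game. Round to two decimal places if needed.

B (Black): min(12, 2, 5) = 2
C (Chance): 1/3·0 + 1/3·13 + 1/3·9 = 7.33
D (Chance): 1/3·6 + 1/3·19 + 1/3·18 = 14.33
Root (White): max(2, 7.33, 14.33) = 14.33

14.33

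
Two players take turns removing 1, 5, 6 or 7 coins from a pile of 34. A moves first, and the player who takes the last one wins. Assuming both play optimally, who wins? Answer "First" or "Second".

Mark each pile size as W (mover wins) or L (mover loses):
i:   0  1  2  3  4  5  6  7  8  9 10 11 12 13 14 15 16 17 18 19 20 21 22 23 24 25 26 27 28 29 30 31 32 33 34
     L  W  L  W  L  W  W  W  W  W  W  W  L  W  L  W  L  W  W  W  W  W  W  W  L  W  L  W  L  W  W  W  W  W  W
Position 34 is W, so the first player wins.

First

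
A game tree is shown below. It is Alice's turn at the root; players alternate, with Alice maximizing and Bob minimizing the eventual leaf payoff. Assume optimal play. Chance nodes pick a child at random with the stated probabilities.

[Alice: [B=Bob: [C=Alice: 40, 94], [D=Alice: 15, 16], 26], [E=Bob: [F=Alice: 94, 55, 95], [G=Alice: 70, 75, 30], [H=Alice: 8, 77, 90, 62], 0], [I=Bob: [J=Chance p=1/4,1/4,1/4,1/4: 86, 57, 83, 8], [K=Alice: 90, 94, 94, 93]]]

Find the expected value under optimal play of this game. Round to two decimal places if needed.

58.5

C (Alice): max(40, 94) = 94
D (Alice): max(15, 16) = 16
B (Bob): min(94, 16, 26) = 16
F (Alice): max(94, 55, 95) = 95
G (Alice): max(70, 75, 30) = 75
H (Alice): max(8, 77, 90, 62) = 90
E (Bob): min(95, 75, 90, 0) = 0
J (Chance): 1/4·86 + 1/4·57 + 1/4·83 + 1/4·8 = 58.5
K (Alice): max(90, 94, 94, 93) = 94
I (Bob): min(58.5, 94) = 58.5
Root (Alice): max(16, 0, 58.5) = 58.5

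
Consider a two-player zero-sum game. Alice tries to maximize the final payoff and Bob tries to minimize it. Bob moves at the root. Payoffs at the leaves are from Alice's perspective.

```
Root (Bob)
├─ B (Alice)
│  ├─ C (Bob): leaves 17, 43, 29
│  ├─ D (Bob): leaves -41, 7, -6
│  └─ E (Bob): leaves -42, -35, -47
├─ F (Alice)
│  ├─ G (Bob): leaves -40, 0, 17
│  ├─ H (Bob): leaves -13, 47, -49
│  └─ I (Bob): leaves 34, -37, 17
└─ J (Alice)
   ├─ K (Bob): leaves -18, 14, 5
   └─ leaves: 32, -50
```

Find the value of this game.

C (Bob): min(17, 43, 29) = 17
D (Bob): min(-41, 7, -6) = -41
E (Bob): min(-42, -35, -47) = -47
B (Alice): max(17, -41, -47) = 17
G (Bob): min(-40, 0, 17) = -40
H (Bob): min(-13, 47, -49) = -49
I (Bob): min(34, -37, 17) = -37
F (Alice): max(-40, -49, -37) = -37
K (Bob): min(-18, 14, 5) = -18
J (Alice): max(-18, 32, -50) = 32
Root (Bob): min(17, -37, 32) = -37

-37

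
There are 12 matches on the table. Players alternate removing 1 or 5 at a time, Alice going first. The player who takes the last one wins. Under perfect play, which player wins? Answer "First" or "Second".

Mark each pile size as W (mover wins) or L (mover loses):
i:   0  1  2  3  4  5  6  7  8  9 10 11 12
     L  W  L  W  L  W  L  W  L  W  L  W  L
Position 12 is L, so the second player wins.

Second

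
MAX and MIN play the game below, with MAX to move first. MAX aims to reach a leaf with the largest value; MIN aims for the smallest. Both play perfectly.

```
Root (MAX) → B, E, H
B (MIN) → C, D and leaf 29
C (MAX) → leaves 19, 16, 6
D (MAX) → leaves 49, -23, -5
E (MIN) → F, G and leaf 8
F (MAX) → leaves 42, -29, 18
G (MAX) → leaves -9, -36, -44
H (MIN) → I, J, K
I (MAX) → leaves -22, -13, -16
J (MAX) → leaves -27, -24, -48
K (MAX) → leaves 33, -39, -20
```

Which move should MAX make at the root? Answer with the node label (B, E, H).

B

C (MAX): max(19, 16, 6) = 19
D (MAX): max(49, -23, -5) = 49
B (MIN): min(19, 49, 29) = 19
F (MAX): max(42, -29, 18) = 42
G (MAX): max(-9, -36, -44) = -9
E (MIN): min(42, -9, 8) = -9
I (MAX): max(-22, -13, -16) = -13
J (MAX): max(-27, -24, -48) = -24
K (MAX): max(33, -39, -20) = 33
H (MIN): min(-13, -24, 33) = -24
Root (MAX): max(19, -9, -24) = 19
MAX picks the child with the highest value: B (value 19).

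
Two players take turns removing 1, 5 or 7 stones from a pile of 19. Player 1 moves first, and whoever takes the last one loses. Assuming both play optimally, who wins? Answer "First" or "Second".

Compute winning (W) and losing (L) positions by backward induction:
i:   0  1  2  3  4  5  6  7  8  9 10 11 12 13 14 15 16 17 18 19
     W  L  W  L  W  L  W  L  W  L  W  L  W  L  W  L  W  L  W  L
Position 19 is L, so the second player wins.

Second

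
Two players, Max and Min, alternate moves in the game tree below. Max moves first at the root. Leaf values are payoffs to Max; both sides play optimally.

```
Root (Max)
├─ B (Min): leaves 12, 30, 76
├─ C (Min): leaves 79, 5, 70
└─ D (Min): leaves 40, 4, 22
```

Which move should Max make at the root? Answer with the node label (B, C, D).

B (Min): min(12, 30, 76) = 12
C (Min): min(79, 5, 70) = 5
D (Min): min(40, 4, 22) = 4
Root (Max): max(12, 5, 4) = 12
Max picks the child with the highest value: B (value 12).

B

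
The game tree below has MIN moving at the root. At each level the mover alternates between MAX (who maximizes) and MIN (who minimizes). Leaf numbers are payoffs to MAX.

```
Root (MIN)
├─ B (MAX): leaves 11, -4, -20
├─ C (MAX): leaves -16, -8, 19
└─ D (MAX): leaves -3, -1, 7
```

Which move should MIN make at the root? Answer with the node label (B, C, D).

B (MAX): max(11, -4, -20) = 11
C (MAX): max(-16, -8, 19) = 19
D (MAX): max(-3, -1, 7) = 7
Root (MIN): min(11, 19, 7) = 7
MIN picks the child with the lowest value: D (value 7).

D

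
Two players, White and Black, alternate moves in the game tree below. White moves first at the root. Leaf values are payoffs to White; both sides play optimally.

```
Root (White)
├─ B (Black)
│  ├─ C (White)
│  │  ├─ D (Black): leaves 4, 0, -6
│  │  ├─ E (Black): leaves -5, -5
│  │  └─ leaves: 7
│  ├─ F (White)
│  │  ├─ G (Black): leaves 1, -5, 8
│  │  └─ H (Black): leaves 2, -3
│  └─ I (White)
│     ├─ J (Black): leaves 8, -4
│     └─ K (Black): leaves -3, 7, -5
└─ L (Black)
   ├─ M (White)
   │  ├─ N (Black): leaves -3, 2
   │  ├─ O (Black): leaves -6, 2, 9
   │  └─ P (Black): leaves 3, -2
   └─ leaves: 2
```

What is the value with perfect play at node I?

-4

J: min(8, -4) = -4
K: min(-3, 7, -5) = -5
I: max(-4, -5) = -4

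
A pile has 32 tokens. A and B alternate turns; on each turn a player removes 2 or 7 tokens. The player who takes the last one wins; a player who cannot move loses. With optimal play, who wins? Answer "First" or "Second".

Second

i:   0  1  2  3  4  5  6  7  8  9 10 11 12 13 14 15 16 17 18 19 20 21 22 23 24 25 26 27 28 29 30 31 32
     L  L  W  W  L  L  W  W  W  L  L  W  W  L  L  W  W  W  L  L  W  W  L  L  W  W  W  L  L  W  W  L  L
Position 32 is L, so the second player wins.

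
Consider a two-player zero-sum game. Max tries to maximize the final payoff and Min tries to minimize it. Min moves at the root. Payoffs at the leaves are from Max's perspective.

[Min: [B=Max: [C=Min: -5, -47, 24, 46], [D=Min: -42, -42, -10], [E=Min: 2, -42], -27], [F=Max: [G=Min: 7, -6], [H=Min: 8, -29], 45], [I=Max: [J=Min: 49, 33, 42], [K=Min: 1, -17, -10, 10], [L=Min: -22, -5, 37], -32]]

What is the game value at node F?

45

G: min(7, -6) = -6
H: min(8, -29) = -29
F: max(-6, -29, 45) = 45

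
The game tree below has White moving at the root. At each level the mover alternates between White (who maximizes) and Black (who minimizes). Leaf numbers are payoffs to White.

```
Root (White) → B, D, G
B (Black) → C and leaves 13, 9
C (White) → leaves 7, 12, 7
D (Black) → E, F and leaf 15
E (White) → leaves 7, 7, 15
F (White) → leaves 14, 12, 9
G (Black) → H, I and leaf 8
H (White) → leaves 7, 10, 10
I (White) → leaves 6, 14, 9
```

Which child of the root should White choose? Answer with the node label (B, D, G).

C (White): max(7, 12, 7) = 12
B (Black): min(12, 13, 9) = 9
E (White): max(7, 7, 15) = 15
F (White): max(14, 12, 9) = 14
D (Black): min(15, 14, 15) = 14
H (White): max(7, 10, 10) = 10
I (White): max(6, 14, 9) = 14
G (Black): min(10, 14, 8) = 8
Root (White): max(9, 14, 8) = 14
White picks the child with the highest value: D (value 14).

D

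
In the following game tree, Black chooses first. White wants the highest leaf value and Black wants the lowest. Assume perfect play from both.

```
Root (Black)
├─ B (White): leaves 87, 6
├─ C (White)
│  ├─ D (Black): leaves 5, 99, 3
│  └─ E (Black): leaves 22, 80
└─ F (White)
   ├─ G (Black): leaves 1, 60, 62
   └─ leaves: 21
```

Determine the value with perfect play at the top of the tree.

21

B (White): max(87, 6) = 87
D (Black): min(5, 99, 3) = 3
E (Black): min(22, 80) = 22
C (White): max(3, 22) = 22
G (Black): min(1, 60, 62) = 1
F (White): max(1, 21) = 21
Root (Black): min(87, 22, 21) = 21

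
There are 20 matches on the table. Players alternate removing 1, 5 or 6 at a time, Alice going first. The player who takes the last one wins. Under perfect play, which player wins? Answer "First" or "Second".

First

Mark each pile size as W (mover wins) or L (mover loses):
i:   0  1  2  3  4  5  6  7  8  9 10 11 12 13 14 15 16 17 18 19 20
     L  W  L  W  L  W  W  W  W  W  W  L  W  L  W  L  W  W  W  W  W
Position 20 is W, so the first player wins.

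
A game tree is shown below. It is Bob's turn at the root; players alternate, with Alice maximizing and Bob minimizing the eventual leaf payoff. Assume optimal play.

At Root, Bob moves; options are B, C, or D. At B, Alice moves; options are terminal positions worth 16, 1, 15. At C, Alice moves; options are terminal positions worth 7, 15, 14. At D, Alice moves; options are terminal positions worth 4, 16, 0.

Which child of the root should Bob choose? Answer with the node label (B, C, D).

B (Alice): max(16, 1, 15) = 16
C (Alice): max(7, 15, 14) = 15
D (Alice): max(4, 16, 0) = 16
Root (Bob): min(16, 15, 16) = 15
Bob picks the child with the lowest value: C (value 15).

C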